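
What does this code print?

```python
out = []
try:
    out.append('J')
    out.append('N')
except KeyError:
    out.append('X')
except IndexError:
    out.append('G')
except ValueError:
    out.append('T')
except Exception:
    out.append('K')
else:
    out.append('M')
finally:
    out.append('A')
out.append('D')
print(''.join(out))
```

Execution trace: 'J' (try body) → 'N' (try body, no exception) → 'M' (else) → 'A' (finally) → 'D' (after the try/except). Output: JNMAD

Answer: JNMAD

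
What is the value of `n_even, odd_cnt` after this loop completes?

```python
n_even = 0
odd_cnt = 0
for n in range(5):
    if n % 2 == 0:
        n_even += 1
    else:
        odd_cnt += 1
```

Count evens and odds in range(5)
`n_even, odd_cnt` takes the values: (0, 0) → (1, 0) → (1, 1) → (2, 1) → (2, 2) → (3, 2)

Answer: 3, 2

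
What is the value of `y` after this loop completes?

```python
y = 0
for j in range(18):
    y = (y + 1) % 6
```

Increment mod 6, 18 times = 0
`y` takes the values: 0 → 1 → 2 → 3 → 4 → 5 → 0 → 1 → 2 → 3 → 4 → 5 → 0 → 1 → 2 → 3 → 4 → 5 → 0

Answer: 0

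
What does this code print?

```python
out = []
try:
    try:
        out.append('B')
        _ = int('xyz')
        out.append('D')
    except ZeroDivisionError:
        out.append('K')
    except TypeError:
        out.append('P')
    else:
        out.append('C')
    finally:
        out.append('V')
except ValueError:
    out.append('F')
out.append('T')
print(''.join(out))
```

Execution trace: 'B' (try body) → 'V' (finally) → 'F' (outer except ValueError) → 'T' (after the try/except). Output: BVFT

Answer: BVFT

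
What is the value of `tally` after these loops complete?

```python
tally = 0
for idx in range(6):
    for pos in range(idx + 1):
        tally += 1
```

Triangle: 1 + 2 + ... + 6
`tally` takes the values: 0 → 1 → 2 → 3 → 4 → 5 → 6 → 7 → 8 → 9 → 10 → 11 → 12 → 13 → 14 → 15 → 16 → 17 → 18 → 19 → 20 → 21

Answer: 21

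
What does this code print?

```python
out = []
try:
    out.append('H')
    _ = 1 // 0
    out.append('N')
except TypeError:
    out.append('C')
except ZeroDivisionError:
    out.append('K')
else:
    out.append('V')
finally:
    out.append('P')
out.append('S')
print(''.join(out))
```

Execution trace: 'H' (try body) → 'K' (except ZeroDivisionError) → 'P' (finally) → 'S' (after the try/except). Output: HKPS

Answer: HKPS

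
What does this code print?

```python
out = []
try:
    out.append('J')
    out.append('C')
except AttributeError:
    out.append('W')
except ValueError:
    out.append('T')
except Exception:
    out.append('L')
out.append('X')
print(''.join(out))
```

Execution trace: 'J' (try body) → 'C' (try body, no exception) → 'X' (after the try/except). Output: JCX

Answer: JCX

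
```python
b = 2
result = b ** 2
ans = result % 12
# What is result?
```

Trace:
`b = 2` → b = 2
`result = b ** 2` → result = 4
`ans = result % 12` → ans = 4
So result = 4

Answer: 4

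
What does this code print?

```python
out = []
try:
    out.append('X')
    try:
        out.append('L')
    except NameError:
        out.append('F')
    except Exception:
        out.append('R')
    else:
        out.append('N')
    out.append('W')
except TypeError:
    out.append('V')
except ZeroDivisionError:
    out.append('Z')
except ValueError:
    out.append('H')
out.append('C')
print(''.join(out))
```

Execution trace: 'X' (try body) → 'L' (inner try body, no exception) → 'N' (inner else) → 'W' (try body, no exception) → 'C' (after the try/except). Output: XLNWC

Answer: XLNWC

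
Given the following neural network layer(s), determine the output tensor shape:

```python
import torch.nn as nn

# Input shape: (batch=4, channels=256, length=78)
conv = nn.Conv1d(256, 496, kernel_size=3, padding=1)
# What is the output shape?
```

Input: (4, 256, 78) -> Output: (4, 496, 78)

Answer: (4, 496, 78)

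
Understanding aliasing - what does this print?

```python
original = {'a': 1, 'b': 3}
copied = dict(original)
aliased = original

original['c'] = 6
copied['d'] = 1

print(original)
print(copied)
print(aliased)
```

Key concept: dict() creates copy, assignment creates alias.
Step by step:
`original = {'a': 1, 'b': 3}` → original = {'a': 1, 'b': 3}
`copied = dict(original)` → copied = {'a': 1, 'b': 3}
`aliased = original` → aliased = {'a': 1, 'b': 3} (same object as original)
`original['c'] = 6` → original = {'a': 1, 'b': 3, 'c': 6} (same object as aliased); aliased = {'a': 1, 'b': 3, 'c': 6} (same object as original)
`copied['d'] = 1` → copied = {'a': 1, 'b': 3, 'd': 1}
`print(original)` → prints {'a': 1, 'b': 3, 'c': 6}
`print(copied)` → prints {'a': 1, 'b': 3, 'd': 1}
`print(aliased)` → prints {'a': 1, 'b': 3, 'c': 6}

Answer:
{'a': 1, 'b': 3, 'c': 6}
{'a': 1, 'b': 3, 'd': 1}
{'a': 1, 'b': 3, 'c': 6}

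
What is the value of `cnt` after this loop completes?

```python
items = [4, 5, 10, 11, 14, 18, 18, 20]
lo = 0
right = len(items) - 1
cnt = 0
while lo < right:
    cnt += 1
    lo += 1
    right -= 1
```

Iterations until pointers meet (list length 8)
`cnt` takes the values: 0 → 1 → 2 → 3 → 4

Answer: 4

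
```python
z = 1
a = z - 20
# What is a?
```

Trace:
`z = 1` → z = 1
`a = z - 20` → a = -19
So a = -19

Answer: -19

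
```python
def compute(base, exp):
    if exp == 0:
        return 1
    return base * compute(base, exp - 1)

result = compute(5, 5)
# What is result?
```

compute(5, 5) = 5 * 5 * 5 * 5 * 5 = 3125

Answer: 3125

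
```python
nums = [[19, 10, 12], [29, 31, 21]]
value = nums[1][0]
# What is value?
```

Trace:
`nums = [[19, 10, 12], [29, 31, 21]]` → nums = [[19, 10, 12], [29, 31, 21]]
`value = nums[1][0]` → value = 29
So value = 29

Answer: 29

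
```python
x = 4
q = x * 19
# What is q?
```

Trace:
`x = 4` → x = 4
`q = x * 19` → q = 76
So q = 76

Answer: 76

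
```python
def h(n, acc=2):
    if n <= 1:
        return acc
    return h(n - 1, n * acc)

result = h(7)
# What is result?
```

Accumulator trace (n, acc): (7, 2) -> (6, 14) -> (5, 84) -> (4, 420) -> (3, 1680) -> (2, 5040) -> (1, 10080) -> return 10080

Answer: 10080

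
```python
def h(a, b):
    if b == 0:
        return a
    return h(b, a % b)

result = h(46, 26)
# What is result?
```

h(46, 26) -> h(26, 20) -> h(20, 6) -> h(6, 2) -> h(2, 0) -> 2

Answer: 2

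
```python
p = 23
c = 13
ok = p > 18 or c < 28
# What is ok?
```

Trace:
`p = 23` → p = 23
`c = 13` → c = 13
`ok = p > 18 or c < 28` → ok = True
So ok = True

Answer: True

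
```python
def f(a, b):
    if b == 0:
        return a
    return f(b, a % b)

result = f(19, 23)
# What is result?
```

f(19, 23) -> f(23, 19) -> f(19, 4) -> f(4, 3) -> f(3, 1) -> f(1, 0) -> 1

Answer: 1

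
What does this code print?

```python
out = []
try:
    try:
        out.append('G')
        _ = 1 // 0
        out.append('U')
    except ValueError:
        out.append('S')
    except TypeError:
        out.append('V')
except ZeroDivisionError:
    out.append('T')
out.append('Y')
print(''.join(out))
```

Execution trace: 'G' (try body) → 'T' (outer except ZeroDivisionError) → 'Y' (after the try/except). Output: GTY

Answer: GTY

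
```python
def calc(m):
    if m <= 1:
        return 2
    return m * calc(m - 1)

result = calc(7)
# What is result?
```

calc(7) = 7 * 6 * 5 * 4 * 3 * 2 * 2 = 10080

Answer: 10080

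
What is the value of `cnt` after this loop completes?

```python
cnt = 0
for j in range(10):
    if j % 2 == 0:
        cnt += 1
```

Count numbers divisible by 2 in range(10)
`cnt` takes the values: 0 → 1 → 2 → 3 → 4 → 5

Answer: 5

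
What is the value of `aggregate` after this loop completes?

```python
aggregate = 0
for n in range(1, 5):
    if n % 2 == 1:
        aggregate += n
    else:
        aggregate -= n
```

Add odd, subtract even
`aggregate` takes the values: 0 → 1 → -1 → 2 → -2

Answer: -2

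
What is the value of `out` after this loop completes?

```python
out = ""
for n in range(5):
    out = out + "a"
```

Repeat 'a' 5 times
`out` takes the values: "" → "a" → "aa" → "aaa" → "aaaa" → "aaaaa"

Answer: "aaaaa"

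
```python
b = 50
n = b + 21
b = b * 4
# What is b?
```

Trace:
`b = 50` → b = 50
`n = b + 21` → n = 71
`b = b * 4` → b = 200
So b = 200

Answer: 200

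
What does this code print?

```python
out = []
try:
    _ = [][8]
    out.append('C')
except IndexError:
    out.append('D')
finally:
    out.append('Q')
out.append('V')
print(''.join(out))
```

Execution trace: 'D' (except IndexError) → 'Q' (finally) → 'V' (after the try/except). Output: DQV

Answer: DQV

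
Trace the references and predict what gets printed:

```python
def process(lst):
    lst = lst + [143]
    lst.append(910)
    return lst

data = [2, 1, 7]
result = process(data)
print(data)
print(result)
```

Key concept: rebinding parameter vs mutation.
Step by step:
`data = [2, 1, 7]` → data = [2, 1, 7]
`result = process(data)` → result = [2, 1, 7, 143, 910]
`print(data)` → prints [2, 1, 7]
`print(result)` → prints [2, 1, 7, 143, 910]

Answer:
[2, 1, 7]
[2, 1, 7, 143, 910]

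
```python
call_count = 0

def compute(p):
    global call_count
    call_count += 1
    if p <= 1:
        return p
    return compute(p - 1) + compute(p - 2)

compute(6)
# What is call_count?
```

Calls(p) = 1 + Calls(p-1) + Calls(p-2); Calls(0)=Calls(1)=1. For p=6 this gives 25.

Answer: 25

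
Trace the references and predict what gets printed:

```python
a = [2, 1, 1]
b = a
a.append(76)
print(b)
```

Key concept: basic list aliasing.
Step by step:
`a = [2, 1, 1]` → a = [2, 1, 1]
`b = a` → b = [2, 1, 1] (same object as a)
`a.append(76)` → a = [2, 1, 1, 76] (same object as b); b = [2, 1, 1, 76] (same object as a)
`print(b)` → prints [2, 1, 1, 76]

Answer: [2, 1, 1, 76]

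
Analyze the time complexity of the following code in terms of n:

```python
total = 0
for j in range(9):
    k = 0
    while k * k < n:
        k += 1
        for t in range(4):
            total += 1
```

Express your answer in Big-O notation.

Each loop level contributes: 1 × √n × 1. Multiplying the contributions gives O(√n).

Answer: O(√n)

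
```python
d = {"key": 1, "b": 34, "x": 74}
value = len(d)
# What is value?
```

Trace:
`d = {"key": 1, "b": 34, "x": 74}` → d = {'key': 1, 'b': 34, 'x': 74}
`value = len(d)` → value = 3
So value = 3

Answer: 3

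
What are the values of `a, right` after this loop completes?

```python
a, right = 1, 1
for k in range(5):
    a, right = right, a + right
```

Fibonacci: after 5 iterations
`a, right` takes the values: (1, 1) → (1, 2) → (2, 3) → (3, 5) → (5, 8) → (8, 13)

Answer: 8, 13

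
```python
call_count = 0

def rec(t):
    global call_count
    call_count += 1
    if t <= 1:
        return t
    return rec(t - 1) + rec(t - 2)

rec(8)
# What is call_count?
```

Calls(t) = 1 + Calls(t-1) + Calls(t-2); Calls(0)=Calls(1)=1. For t=8 this gives 67.

Answer: 67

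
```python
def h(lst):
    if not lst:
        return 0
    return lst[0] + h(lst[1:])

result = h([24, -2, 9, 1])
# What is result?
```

24 + (-2) + 9 + 1 + 0 = 32

Answer: 32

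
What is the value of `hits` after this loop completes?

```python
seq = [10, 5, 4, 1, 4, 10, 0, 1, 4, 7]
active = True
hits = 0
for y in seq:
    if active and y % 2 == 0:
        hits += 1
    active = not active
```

Count even values at even positions
`hits` takes the values: 0 → 1 → 2 → 3 → 4 → 5

Answer: 5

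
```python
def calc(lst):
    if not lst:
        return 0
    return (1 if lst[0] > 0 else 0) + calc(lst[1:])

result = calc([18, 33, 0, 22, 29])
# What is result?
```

Count of positive elements in [18, 33, 0, 22, 29] = 4

Answer: 4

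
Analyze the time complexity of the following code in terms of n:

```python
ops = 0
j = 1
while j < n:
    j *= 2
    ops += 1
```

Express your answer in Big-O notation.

Each loop level contributes: log n. Multiplying the contributions gives O(log n).

Answer: O(log n)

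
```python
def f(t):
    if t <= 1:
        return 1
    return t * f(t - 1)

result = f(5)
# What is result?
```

f(5) = 5 * 4 * 3 * 2 * 1 = 120

Answer: 120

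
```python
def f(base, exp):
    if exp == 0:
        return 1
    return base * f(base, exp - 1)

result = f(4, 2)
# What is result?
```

f(4, 2) = 4 * 4 = 16

Answer: 16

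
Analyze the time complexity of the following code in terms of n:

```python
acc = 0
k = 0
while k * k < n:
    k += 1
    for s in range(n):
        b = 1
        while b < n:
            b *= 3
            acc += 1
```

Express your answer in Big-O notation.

Each loop level contributes: √n × n × log n. Multiplying the contributions gives O(n√n log n).

Answer: O(n√n log n)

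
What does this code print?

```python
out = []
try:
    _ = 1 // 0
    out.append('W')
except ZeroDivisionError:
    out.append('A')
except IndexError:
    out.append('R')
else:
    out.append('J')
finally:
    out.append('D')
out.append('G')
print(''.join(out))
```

Execution trace: 'A' (except ZeroDivisionError) → 'D' (finally) → 'G' (after the try/except). Output: ADG

Answer: ADG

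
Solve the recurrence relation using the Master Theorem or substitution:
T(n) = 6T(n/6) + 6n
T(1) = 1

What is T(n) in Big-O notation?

By Master Theorem: a=6, b=6, f(n)=6n. Since log_6(6) = 1 and f(n) = Θ(n^1), Case 2 applies. T(n) = O(n log n).

Answer: O(n log n)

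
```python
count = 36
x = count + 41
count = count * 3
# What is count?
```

Trace:
`count = 36` → count = 36
`x = count + 41` → x = 77
`count = count * 3` → count = 108
So count = 108

Answer: 108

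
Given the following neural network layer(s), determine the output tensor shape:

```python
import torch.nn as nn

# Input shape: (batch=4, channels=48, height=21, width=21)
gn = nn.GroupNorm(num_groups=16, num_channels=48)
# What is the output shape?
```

Input: (4, 48, 21, 21) -> Output: (4, 48, 21, 21)

Answer: (4, 48, 21, 21)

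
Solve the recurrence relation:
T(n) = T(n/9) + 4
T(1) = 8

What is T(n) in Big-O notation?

Each step divides n by 9 and adds 4. After log_9(n) steps we reach T(1)=8. So T(n) = 4·log_9(n) + 8 = O(log n).

Answer: O(log n)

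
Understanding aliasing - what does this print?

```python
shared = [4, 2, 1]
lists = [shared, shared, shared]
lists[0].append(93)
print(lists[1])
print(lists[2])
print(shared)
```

Key concept: list of same reference.
Step by step:
`shared = [4, 2, 1]` → shared = [4, 2, 1]
`lists = [shared, shared, shared]` → lists = [[4, 2, 1], [4, 2, 1], [4, 2, 1]]
`lists[0].append(93)` → shared = [4, 2, 1, 93]; lists = [[4, 2, 1, 93], [4, 2, 1, 93], [4, 2, 1, 93]]
`print(lists[1])` → prints [4, 2, 1, 93]
`print(lists[2])` → prints [4, 2, 1, 93]
`print(shared)` → prints [4, 2, 1, 93]

Answer:
[4, 2, 1, 93]
[4, 2, 1, 93]
[4, 2, 1, 93]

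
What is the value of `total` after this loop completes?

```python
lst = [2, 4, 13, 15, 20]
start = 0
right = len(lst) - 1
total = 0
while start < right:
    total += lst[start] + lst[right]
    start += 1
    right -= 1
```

Sum of pairs from ends
`total` takes the values: 0 → 22 → 41

Answer: 41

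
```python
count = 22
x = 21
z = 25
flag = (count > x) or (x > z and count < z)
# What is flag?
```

Trace:
`count = 22` → count = 22
`x = 21` → x = 21
`z = 25` → z = 25
`flag = (count > x) or (x > z and count < z)` → flag = True
So flag = True

Answer: True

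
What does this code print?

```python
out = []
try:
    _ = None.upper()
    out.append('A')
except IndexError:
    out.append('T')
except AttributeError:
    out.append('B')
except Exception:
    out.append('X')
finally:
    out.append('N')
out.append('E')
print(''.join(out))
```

Execution trace: 'B' (except AttributeError) → 'N' (finally) → 'E' (after the try/except). Output: BNE

Answer: BNE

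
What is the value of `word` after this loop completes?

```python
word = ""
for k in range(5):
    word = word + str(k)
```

Concatenate digits 0 to 4
`word` takes the values: "" → "0" → "01" → "012" → "0123" → "01234"

Answer: "01234"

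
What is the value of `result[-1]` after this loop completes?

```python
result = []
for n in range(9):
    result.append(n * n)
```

Last element of squares 0 to 8
`result` takes the values: [] → [0] → [0, 1] → [0, 1, 4] → [0, 1, 4, 9] → [0, 1, 4, 9, 16] → [0, 1, 4, 9, 16, 25] → [0, 1, 4, 9, 16, 25, 36] → [0, 1, 4, 9, 16, 25, 36, 49] → [0, 1, 4, 9, 16, 25, 36, 49, 64]
So `result[-1]` = 64

Answer: 64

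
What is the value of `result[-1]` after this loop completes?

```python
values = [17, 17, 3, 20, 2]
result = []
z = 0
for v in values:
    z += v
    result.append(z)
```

Cumulative sum ends at 59
`result` takes the values: [] → [17] → [17, 34] → [17, 34, 37] → [17, 34, 37, 57] → [17, 34, 37, 57, 59]
So `result[-1]` = 59

Answer: 59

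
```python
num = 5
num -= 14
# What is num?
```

Trace:
`num = 5` → num = 5
`num -= 14` → num = -9
So num = -9

Answer: -9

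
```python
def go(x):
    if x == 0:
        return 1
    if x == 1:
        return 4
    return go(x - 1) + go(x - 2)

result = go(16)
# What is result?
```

Build up from base cases: go(0)=1, go(1)=4, go(2)=5, go(3)=9, go(4)=14, go(5)=23, go(6)=37, ..., go(16)=4558

Answer: 4558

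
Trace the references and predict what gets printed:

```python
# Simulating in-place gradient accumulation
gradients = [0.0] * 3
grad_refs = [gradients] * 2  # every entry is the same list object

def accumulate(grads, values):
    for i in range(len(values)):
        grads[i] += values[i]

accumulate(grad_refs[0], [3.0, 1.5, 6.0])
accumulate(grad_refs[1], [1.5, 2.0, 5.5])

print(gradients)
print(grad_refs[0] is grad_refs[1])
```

Key concept: gradient accumulation aliasing.
Step by step:
`gradients = [0.0] * 3` → gradients = [0.0, 0.0, 0.0]
`grad_refs = [gradients] * 2` → grad_refs = [[0.0, 0.0, 0.0], [0.0, 0.0, 0.0]]
`accumulate(grad_refs[0], [3.0, 1.5, 6.0])` → gradients = [3.0, 1.5, 6.0]; grad_refs = [[3.0, 1.5, 6.0], [3.0, 1.5, 6.0]]
`accumulate(grad_refs[1], [1.5, 2.0, 5.5])` → gradients = [4.5, 3.5, 11.5]; grad_refs = [[4.5, 3.5, 11.5], [4.5, 3.5, 11.5]]
`print(gradients)` → prints [4.5, 3.5, 11.5]
`print(grad_refs[0] is grad_refs[1])` → prints True

Answer:
[4.5, 3.5, 11.5]
True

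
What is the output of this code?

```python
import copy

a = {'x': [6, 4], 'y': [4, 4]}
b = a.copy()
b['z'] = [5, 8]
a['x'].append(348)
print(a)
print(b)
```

Key concept: shallow copy of dict with mutable values.
Step by step:
`a = {'x': [6, 4], 'y': [4, 4]}` → a = {'x': [6, 4], 'y': [4, 4]}
`b = a.copy()` → b = {'x': [6, 4], 'y': [4, 4]}
`b['z'] = [5, 8]` → b = {'x': [6, 4], 'y': [4, 4], 'z': [5, 8]}
`a['x'].append(348)` → a = {'x': [6, 4, 348], 'y': [4, 4]}; b = {'x': [6, 4, 348], 'y': [4, 4], 'z': [5, 8]}
`print(a)` → prints {'x': [6, 4, 348], 'y': [4, 4]}
`print(b)` → prints {'x': [6, 4, 348], 'y': [4, 4], 'z': [5, 8]}

Answer:
{'x': [6, 4, 348], 'y': [4, 4]}
{'x': [6, 4, 348], 'y': [4, 4], 'z': [5, 8]}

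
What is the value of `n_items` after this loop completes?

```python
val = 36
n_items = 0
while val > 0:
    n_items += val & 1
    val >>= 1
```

Count set bits in 36 (binary: 0b100100)
`n_items` takes the values: 0 → 1 → 2

Answer: 2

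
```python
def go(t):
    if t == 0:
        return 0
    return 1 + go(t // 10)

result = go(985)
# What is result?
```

Count of digits of 985: 3

Answer: 3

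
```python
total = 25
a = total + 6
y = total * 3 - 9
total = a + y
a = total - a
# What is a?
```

Trace:
`total = 25` → total = 25
`a = total + 6` → a = 31
`y = total * 3 - 9` → y = 66
`total = a + y` → total = 97
`a = total - a` → a = 66
So a = 66

Answer: 66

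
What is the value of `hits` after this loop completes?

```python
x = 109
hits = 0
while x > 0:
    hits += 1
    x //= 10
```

Count digits by repeated division by 10
`hits` takes the values: 0 → 1 → 2 → 3

Answer: 3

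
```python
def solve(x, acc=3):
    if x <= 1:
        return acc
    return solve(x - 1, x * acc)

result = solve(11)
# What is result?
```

Accumulator trace (n, acc): (11, 3) -> (10, 33) -> (9, 330) -> (8, 2970) -> (7, 23760) -> (6, 166320) -> (5, 997920) -> (4, 4989600) -> (3, 19958400) -> (2, 59875200) -> (1, 119750400) -> return 119750400

Answer: 119750400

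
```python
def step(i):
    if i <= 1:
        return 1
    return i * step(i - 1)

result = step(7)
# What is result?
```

step(7) = 7 * 6 * 5 * 4 * 3 * 2 * 1 = 5040

Answer: 5040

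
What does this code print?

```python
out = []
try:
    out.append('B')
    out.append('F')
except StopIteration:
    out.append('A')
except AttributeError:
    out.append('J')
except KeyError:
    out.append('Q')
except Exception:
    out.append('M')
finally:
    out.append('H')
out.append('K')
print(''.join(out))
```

Execution trace: 'B' (try body) → 'F' (try body, no exception) → 'H' (finally) → 'K' (after the try/except). Output: BFHK

Answer: BFHK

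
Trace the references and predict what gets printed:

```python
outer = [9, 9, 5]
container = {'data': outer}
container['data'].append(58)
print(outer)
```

Key concept: dict holds reference to list.
Step by step:
`outer = [9, 9, 5]` → outer = [9, 9, 5]
`container = {'data': outer}` → container = {'data': [9, 9, 5]}
`container['data'].append(58)` → outer = [9, 9, 5, 58]; container = {'data': [9, 9, 5, 58]}
`print(outer)` → prints [9, 9, 5, 58]

Answer: [9, 9, 5, 58]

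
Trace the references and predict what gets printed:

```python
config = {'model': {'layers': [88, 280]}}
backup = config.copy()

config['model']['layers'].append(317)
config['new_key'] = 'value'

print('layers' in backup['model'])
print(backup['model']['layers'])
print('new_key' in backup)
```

Key concept: shallow copy gotcha with nested dict.
Step by step:
`config = {'model': {'layers': [88, 280]}}` → config = {'model': {'layers': [88, 280]}}
`backup = config.copy()` → backup = {'model': {'layers': [88, 280]}}
`config['model']['layers'].append(317)` → config = {'model': {'layers': [88, 280, 317]}}; backup = {'model': {'layers': [88, 280, 317]}}
`config['new_key'] = 'value'` → config = {'model': {'layers': [88, 280, 317]}, 'new_key': 'value'}
`print('layers' in backup['model'])` → prints True
`print(backup['model']['layers'])` → prints [88, 280, 317]
`print('new_key' in backup)` → prints False

Answer:
True
[88, 280, 317]
False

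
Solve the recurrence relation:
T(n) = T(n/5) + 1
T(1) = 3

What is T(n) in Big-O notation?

Each step divides n by 5 and adds 1. After log_5(n) steps we reach T(1)=3. So T(n) = 1·log_5(n) + 3 = O(log n).

Answer: O(log n)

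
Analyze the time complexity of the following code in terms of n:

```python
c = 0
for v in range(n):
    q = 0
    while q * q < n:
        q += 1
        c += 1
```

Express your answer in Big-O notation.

Each loop level contributes: n × √n. Multiplying the contributions gives O(n√n).

Answer: O(n√n)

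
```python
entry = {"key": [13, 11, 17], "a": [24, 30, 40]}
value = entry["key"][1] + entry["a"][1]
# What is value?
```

Trace:
`entry = {"key": [13, 11, 17], "a": [24, 30, 40]}` → entry = {'key': [13, 11, 17], 'a': [24, 30, 40]}
`value = entry["key"][1] + entry["a"][1]` → value = 41
So value = 41

Answer: 41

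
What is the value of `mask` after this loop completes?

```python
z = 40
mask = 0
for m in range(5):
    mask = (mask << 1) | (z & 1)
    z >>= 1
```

Reverse lowest 5 bits of 40
`mask` takes the values: 0 → 1 → 2

Answer: 2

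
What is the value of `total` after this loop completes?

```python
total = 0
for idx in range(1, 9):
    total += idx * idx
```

Sum of squares 1² to 8² = 204
`total` takes the values: 0 → 1 → 5 → 14 → 30 → 55 → 91 → 140 → 204

Answer: 204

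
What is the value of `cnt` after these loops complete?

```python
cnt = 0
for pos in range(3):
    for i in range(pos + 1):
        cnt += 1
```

Triangle: 1 + 2 + ... + 3
`cnt` takes the values: 0 → 1 → 2 → 3 → 4 → 5 → 6

Answer: 6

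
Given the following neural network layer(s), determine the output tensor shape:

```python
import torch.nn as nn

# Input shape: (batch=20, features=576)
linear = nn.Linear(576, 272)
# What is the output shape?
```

Input: (20, 576) -> Output: (20, 272)

Answer: (20, 272)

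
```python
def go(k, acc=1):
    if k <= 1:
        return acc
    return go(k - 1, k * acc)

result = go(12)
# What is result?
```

Accumulator trace (n, acc): (12, 1) -> (11, 12) -> (10, 132) -> (9, 1320) -> (8, 11880) -> (7, 95040) -> (6, 665280) -> (5, 3991680) -> (4, 19958400) -> (3, 79833600) -> (2, 239500800) -> (1, 479001600) -> return 479001600

Answer: 479001600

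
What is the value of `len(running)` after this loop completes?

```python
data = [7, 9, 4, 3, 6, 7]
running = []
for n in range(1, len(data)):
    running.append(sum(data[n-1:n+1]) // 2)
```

Number of 2-element averages
`running` takes the values: [] → [8] → [8, 6] → [8, 6, 3] → [8, 6, 3, 4] → [8, 6, 3, 4, 6]
So `len(running)` = 5

Answer: 5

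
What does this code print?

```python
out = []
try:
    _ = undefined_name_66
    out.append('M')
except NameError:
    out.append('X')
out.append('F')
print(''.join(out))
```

Execution trace: 'X' (except NameError) → 'F' (after the try/except). Output: XF

Answer: XF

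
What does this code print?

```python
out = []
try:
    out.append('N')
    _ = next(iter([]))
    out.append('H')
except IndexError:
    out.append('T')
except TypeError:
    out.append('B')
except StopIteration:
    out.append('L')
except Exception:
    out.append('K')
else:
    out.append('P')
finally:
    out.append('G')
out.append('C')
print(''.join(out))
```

Execution trace: 'N' (try body) → 'L' (except StopIteration) → 'G' (finally) → 'C' (after the try/except). Output: NLGC

Answer: NLGC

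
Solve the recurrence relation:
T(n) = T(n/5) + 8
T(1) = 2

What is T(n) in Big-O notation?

Each step divides n by 5 and adds 8. After log_5(n) steps we reach T(1)=2. So T(n) = 8·log_5(n) + 2 = O(log n).

Answer: O(log n)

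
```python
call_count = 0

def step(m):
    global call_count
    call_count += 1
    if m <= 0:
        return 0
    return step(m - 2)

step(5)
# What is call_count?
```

Linear recursion stepping by 2: 4 calls from m=5 down to ≤0.

Answer: 4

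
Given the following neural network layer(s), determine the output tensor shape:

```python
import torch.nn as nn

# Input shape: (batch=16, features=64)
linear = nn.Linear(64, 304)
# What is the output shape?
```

Input: (16, 64) -> Output: (16, 304)

Answer: (16, 304)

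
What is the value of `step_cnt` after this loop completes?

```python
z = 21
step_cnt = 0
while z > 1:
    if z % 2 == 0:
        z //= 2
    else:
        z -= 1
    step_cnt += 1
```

Steps to reduce 21 to 1
`step_cnt` takes the values: 0 → 1 → 2 → 3 → 4 → 5 → 6

Answer: 6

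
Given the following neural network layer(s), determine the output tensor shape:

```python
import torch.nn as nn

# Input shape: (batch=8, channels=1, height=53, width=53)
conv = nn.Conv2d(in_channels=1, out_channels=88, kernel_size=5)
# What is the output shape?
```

Input: (8, 1, 53, 53) -> Output: (8, 88, 49, 49)

Answer: (8, 88, 49, 49)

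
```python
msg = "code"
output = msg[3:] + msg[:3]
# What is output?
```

Trace:
`msg = "code"` → msg = 'code'
`output = msg[3:] + msg[:3]` → output = 'ecod'
So output = 'ecod'

Answer: 'ecod'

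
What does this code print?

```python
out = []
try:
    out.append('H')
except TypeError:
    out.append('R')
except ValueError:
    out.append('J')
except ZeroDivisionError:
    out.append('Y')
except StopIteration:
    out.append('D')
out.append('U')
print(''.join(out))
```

Execution trace: 'H' (try body, no exception) → 'U' (after the try/except). Output: HU

Answer: HU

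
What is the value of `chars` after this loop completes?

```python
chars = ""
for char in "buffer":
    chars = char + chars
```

Reverse 'buffer'
`chars` takes the values: "" → "b" → "ub" → "fub" → "ffub" → "effub" → "reffub"

Answer: "reffub"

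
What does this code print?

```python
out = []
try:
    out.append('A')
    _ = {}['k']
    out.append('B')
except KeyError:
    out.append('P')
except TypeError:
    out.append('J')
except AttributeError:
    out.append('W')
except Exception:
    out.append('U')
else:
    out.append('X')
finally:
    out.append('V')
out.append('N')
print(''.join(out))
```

Execution trace: 'A' (try body) → 'P' (except KeyError) → 'V' (finally) → 'N' (after the try/except). Output: APVN

Answer: APVN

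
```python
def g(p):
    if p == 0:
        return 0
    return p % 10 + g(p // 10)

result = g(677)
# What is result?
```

Sum of digits of 677: 7 + 7 + 6 = 20

Answer: 20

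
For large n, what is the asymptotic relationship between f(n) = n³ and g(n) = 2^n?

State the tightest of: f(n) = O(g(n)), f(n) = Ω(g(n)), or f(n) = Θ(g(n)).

n³ vs 2^n: f(n) = O(g(n)) but not Ω(g(n)) — 2^n grows strictly faster than n³.

Answer: f(n) = O(g(n)) but not Ω(g(n)) — 2^n grows strictly faster than n³.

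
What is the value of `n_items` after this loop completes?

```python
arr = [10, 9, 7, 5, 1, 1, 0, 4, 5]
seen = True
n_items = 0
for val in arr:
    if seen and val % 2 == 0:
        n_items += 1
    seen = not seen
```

Count even values at even positions
`n_items` takes the values: 0 → 1 → 2

Answer: 2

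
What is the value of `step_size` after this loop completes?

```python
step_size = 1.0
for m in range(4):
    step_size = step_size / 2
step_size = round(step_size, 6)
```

Halving LR 4 times: 1 / 2^4
`step_size` takes the values: 1.0 → 0.5 → 0.25 → 0.125 → 0.0625

Answer: 0.0625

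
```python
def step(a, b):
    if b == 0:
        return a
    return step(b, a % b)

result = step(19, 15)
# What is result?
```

step(19, 15) -> step(15, 4) -> step(4, 3) -> step(3, 1) -> step(1, 0) -> 1

Answer: 1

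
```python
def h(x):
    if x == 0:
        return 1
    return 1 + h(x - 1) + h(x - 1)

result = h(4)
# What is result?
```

h(x) = 1 + 2·h(x-1), h(0)=1. Closed form: (1+1)·2^4 - 1 = 31.

Answer: 31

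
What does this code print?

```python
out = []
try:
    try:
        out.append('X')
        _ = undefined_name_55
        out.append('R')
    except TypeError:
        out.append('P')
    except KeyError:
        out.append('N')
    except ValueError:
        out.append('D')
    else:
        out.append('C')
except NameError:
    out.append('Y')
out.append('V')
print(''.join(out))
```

Execution trace: 'X' (try body) → 'Y' (outer except NameError) → 'V' (after the try/except). Output: XYV

Answer: XYV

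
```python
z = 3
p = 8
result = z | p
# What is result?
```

Trace:
`z = 3` → z = 3
`p = 8` → p = 8
`result = z | p` → result = 11
So result = 11

Answer: 11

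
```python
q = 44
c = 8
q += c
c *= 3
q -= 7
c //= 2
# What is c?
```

Trace:
`q = 44` → q = 44
`c = 8` → c = 8
`q += c` → q = 52
`c *= 3` → c = 24
`q -= 7` → q = 45
`c //= 2` → c = 12
So c = 12

Answer: 12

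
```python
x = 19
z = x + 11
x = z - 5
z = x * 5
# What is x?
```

Trace:
`x = 19` → x = 19
`z = x + 11` → z = 30
`x = z - 5` → x = 25
`z = x * 5` → z = 125
So x = 25

Answer: 25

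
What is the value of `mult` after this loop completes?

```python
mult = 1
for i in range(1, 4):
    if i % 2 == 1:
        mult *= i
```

Product of odd numbers 1 to 3
`mult` takes the values: 1 → 3

Answer: 3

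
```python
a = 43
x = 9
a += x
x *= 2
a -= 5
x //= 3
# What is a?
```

Trace:
`a = 43` → a = 43
`x = 9` → x = 9
`a += x` → a = 52
`x *= 2` → x = 18
`a -= 5` → a = 47
`x //= 3` → x = 6
So a = 47

Answer: 47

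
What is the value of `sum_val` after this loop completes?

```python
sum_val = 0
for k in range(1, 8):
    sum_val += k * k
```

Sum of squares 1² to 7² = 140
`sum_val` takes the values: 0 → 1 → 5 → 14 → 30 → 55 → 91 → 140

Answer: 140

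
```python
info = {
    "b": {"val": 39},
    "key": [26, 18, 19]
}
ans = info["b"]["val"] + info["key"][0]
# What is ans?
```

Trace:
`info = { ...` → info = {'b': {'val': 39}, 'key': [26, 18, 19]}
`ans = info["b"]["val"] + info["key"][0]` → ans = 65
So ans = 65

Answer: 65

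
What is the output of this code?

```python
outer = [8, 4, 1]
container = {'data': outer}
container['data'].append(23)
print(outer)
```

Key concept: dict holds reference to list.
Step by step:
`outer = [8, 4, 1]` → outer = [8, 4, 1]
`container = {'data': outer}` → container = {'data': [8, 4, 1]}
`container['data'].append(23)` → outer = [8, 4, 1, 23]; container = {'data': [8, 4, 1, 23]}
`print(outer)` → prints [8, 4, 1, 23]

Answer: [8, 4, 1, 23]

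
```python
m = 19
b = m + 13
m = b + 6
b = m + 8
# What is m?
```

Trace:
`m = 19` → m = 19
`b = m + 13` → b = 32
`m = b + 6` → m = 38
`b = m + 8` → b = 46
So m = 38

Answer: 38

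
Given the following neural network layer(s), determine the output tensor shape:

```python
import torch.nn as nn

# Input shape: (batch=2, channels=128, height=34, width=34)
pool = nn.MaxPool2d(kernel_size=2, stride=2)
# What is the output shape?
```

Input: (2, 128, 34, 34) -> Output: (2, 128, 17, 17)

Answer: (2, 128, 17, 17)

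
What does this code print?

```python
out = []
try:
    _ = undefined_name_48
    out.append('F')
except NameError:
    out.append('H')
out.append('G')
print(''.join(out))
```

Execution trace: 'H' (except NameError) → 'G' (after the try/except). Output: HG

Answer: HG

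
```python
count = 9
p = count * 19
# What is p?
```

Trace:
`count = 9` → count = 9
`p = count * 19` → p = 171
So p = 171

Answer: 171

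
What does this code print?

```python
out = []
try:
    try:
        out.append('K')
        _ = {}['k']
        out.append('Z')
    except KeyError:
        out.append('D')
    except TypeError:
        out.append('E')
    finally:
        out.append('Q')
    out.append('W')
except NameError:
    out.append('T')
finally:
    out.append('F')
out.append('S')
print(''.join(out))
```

Execution trace: 'K' (inner try body) → 'D' (inner except KeyError) → 'Q' (inner finally) → 'W' (try body, no exception) → 'F' (finally) → 'S' (after the try/except). Output: KDQWFS

Answer: KDQWFS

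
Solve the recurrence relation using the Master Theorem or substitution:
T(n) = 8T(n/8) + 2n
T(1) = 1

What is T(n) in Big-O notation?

By Master Theorem: a=8, b=8, f(n)=2n. Since log_8(8) = 1 and f(n) = Θ(n^1), Case 2 applies. T(n) = O(n log n).

Answer: O(n log n)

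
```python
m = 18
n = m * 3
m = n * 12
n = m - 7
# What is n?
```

Trace:
`m = 18` → m = 18
`n = m * 3` → n = 54
`m = n * 12` → m = 648
`n = m - 7` → n = 641
So n = 641

Answer: 641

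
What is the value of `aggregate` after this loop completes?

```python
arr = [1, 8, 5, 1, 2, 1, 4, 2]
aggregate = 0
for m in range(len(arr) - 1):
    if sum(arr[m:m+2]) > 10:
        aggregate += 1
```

Count windows with sum > 10
`aggregate` takes the values: 0 → 1

Answer: 1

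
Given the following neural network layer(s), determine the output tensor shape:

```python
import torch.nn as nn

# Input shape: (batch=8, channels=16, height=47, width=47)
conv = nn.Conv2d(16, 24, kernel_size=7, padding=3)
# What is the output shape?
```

Input: (8, 16, 47, 47) -> Output: (8, 24, 47, 47)

Answer: (8, 24, 47, 47)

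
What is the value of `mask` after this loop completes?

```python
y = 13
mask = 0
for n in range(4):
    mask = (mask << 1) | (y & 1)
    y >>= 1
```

Reverse lowest 4 bits of 13
`mask` takes the values: 0 → 1 → 2 → 5 → 11

Answer: 11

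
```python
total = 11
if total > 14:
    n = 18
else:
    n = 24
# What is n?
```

Trace:
`total = 11` → total = 11
`if total > 14: ...` → total > 14 is False, take else branch → n = 24
So n = 24

Answer: 24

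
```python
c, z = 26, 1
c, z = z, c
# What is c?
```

Trace:
`c, z = 26, 1` → c = 26; z = 1
`c, z = z, c` → c = 1; z = 26
So c = 1

Answer: 1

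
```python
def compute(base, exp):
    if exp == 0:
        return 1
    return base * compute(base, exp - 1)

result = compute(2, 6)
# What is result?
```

compute(2, 6) = 2 * 2 * 2 * 2 * 2 * 2 = 64

Answer: 64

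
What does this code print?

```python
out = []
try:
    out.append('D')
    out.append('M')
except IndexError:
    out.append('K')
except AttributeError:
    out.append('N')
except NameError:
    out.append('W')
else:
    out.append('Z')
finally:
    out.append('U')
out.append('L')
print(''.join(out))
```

Execution trace: 'D' (try body) → 'M' (try body, no exception) → 'Z' (else) → 'U' (finally) → 'L' (after the try/except). Output: DMZUL

Answer: DMZUL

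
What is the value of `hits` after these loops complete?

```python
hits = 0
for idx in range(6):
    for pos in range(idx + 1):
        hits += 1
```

Triangle: 1 + 2 + ... + 6
`hits` takes the values: 0 → 1 → 2 → 3 → 4 → 5 → 6 → 7 → 8 → 9 → 10 → 11 → 12 → 13 → 14 → 15 → 16 → 17 → 18 → 19 → 20 → 21

Answer: 21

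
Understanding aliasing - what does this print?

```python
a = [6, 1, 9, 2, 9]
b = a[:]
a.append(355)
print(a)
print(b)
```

Key concept: slice [:] creates copy.
Step by step:
`a = [6, 1, 9, 2, 9]` → a = [6, 1, 9, 2, 9]
`b = a[:]` → b = [6, 1, 9, 2, 9]
`a.append(355)` → a = [6, 1, 9, 2, 9, 355]
`print(a)` → prints [6, 1, 9, 2, 9, 355]
`print(b)` → prints [6, 1, 9, 2, 9]

Answer:
[6, 1, 9, 2, 9, 355]
[6, 1, 9, 2, 9]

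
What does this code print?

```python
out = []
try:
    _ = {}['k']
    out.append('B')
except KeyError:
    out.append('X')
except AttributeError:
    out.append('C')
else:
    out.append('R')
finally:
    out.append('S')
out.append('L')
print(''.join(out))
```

Execution trace: 'X' (except KeyError) → 'S' (finally) → 'L' (after the try/except). Output: XSL

Answer: XSL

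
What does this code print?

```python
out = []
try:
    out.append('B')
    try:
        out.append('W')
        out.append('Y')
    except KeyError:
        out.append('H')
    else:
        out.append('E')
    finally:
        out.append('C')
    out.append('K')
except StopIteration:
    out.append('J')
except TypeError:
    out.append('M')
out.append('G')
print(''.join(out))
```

Execution trace: 'B' (try body) → 'W' (inner try body) → 'Y' (inner try body, no exception) → 'E' (inner else) → 'C' (inner finally) → 'K' (try body, no exception) → 'G' (after the try/except). Output: BWYECKG

Answer: BWYECKG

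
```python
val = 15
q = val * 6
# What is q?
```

Trace:
`val = 15` → val = 15
`q = val * 6` → q = 90
So q = 90

Answer: 90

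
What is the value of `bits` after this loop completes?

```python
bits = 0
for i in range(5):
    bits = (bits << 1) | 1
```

Build 5 consecutive 1-bits: 0b11111
`bits` takes the values: 0 → 1 → 3 → 7 → 15 → 31

Answer: 31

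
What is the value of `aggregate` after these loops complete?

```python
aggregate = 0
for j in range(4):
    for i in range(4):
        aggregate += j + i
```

Sum of all j+i for j,i in 4x4
`aggregate` takes the values: 0 → 1 → 3 → 6 → 7 → 9 → 12 → 16 → 18 → 21 → 25 → 30 → 33 → 37 → 42 → 48

Answer: 48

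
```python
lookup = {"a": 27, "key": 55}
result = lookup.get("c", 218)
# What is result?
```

Trace:
`lookup = {"a": 27, "key": 55}` → lookup = {'a': 27, 'key': 55}
`result = lookup.get("c", 218)` → result = 218
So result = 218

Answer: 218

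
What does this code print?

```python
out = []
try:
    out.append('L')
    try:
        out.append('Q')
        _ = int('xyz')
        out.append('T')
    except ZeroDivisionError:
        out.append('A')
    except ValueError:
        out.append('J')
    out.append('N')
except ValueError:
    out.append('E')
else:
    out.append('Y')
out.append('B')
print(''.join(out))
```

Execution trace: 'L' (try body) → 'Q' (inner try body) → 'J' (inner except ValueError) → 'N' (try body, no exception) → 'Y' (else) → 'B' (after the try/except). Output: LQJNYB

Answer: LQJNYB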